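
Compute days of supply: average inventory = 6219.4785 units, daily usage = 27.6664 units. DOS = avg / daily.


DOS = 6219.4785 / 27.6664 = 224.8026

224.8026 days


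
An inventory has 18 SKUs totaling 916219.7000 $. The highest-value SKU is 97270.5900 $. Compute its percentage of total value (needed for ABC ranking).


Top item = 97270.5900
Total = 916219.7000
Percentage = 97270.5900 / 916219.7000 * 100 = 10.6165

10.6165%


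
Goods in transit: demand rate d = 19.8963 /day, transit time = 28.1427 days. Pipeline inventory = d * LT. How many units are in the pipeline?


Pipeline = 19.8963 * 28.1427 = 559.9356

559.9356 units


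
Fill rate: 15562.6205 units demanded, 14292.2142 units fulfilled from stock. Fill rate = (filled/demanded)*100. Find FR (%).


FR = 14292.2142 / 15562.6205 * 100 = 91.8368

91.8368%


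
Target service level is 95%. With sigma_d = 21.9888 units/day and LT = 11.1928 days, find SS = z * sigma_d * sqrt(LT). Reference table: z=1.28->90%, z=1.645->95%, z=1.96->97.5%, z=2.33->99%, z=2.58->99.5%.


From the table, SL = 95% corresponds to z = 1.645
sqrt(LT) = sqrt(11.1928) = 3.3456
SS = 1.645 * 21.9888 * 3.3456 = 121.0143

121.0143 units


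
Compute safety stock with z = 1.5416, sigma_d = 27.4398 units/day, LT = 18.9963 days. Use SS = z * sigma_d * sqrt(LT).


sqrt(LT) = sqrt(18.9963) = 4.3585
SS = 1.5416 * 27.4398 * 4.3585 = 184.3687

184.3687 units


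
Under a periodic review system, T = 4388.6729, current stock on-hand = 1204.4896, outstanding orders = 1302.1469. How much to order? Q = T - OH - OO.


Inventory position = OH + OO = 1204.4896 + 1302.1469 = 2506.6365
Q = 4388.6729 - 2506.6365 = 1882.0364

1882.0364 units


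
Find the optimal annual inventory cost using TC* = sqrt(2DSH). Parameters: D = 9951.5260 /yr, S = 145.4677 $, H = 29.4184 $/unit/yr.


2*D*S*H = 85173657.8262
TC* = sqrt(85173657.8262) = 9228.9576

9228.9576 $/yr


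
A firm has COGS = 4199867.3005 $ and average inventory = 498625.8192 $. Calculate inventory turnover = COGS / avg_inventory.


Turnover = 4199867.3005 / 498625.8192 = 8.4229

8.4229


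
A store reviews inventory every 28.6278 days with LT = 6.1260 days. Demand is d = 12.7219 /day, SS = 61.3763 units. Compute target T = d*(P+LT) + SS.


P + LT = 34.7538
d*(P+LT) = 12.7219 * 34.7538 = 442.1344
T = 442.1344 + 61.3763 = 503.5107

503.5107 units


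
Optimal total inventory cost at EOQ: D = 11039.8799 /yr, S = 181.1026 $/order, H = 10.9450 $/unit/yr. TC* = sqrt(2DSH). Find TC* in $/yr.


2*D*S*H = 43765792.3738
TC* = sqrt(43765792.3738) = 6615.5720

6615.5720 $/yr


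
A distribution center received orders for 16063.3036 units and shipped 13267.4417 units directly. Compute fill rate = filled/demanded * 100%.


FR = 13267.4417 / 16063.3036 * 100 = 82.5947

82.5947%


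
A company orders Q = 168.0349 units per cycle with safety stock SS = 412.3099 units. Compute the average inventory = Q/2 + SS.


Q/2 = 84.0174
Avg = 84.0174 + 412.3099 = 496.3274

496.3274 units


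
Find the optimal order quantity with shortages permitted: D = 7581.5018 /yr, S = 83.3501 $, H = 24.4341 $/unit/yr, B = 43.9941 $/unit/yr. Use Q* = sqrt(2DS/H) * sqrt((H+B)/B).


sqrt(2DS/H) = 227.4299
sqrt((H+B)/B) = 1.2472
Q* = 227.4299 * 1.2472 = 283.6402

283.6402 units


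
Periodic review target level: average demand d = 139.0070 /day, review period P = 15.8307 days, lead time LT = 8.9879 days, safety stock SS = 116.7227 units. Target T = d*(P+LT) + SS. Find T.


P + LT = 24.8186
d*(P+LT) = 139.0070 * 24.8186 = 3449.9591
T = 3449.9591 + 116.7227 = 3566.6818

3566.6818 units


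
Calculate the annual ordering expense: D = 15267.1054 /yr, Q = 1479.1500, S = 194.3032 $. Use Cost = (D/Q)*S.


Number of orders = D/Q = 10.3215
Cost = 10.3215 * 194.3032 = 2005.5082

2005.5082 $/yr


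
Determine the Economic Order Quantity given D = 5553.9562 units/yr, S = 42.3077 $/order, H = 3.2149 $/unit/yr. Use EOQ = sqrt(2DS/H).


2*D*S = 2 * 5553.9562 * 42.3077 = 469950.2254
2*D*S/H = 146178.8004
EOQ = sqrt(146178.8004) = 382.3334

382.3334 units


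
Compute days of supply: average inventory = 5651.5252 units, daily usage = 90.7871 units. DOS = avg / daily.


DOS = 5651.5252 / 90.7871 = 62.2503

62.2503 days


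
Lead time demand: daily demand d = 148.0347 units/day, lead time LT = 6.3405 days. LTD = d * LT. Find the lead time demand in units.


LTD = 148.0347 * 6.3405 = 938.6140

938.6140 units


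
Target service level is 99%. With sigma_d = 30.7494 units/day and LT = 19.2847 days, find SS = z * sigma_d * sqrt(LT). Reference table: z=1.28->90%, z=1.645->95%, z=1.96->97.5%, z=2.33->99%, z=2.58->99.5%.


From the table, SL = 99% corresponds to z = 2.33
sqrt(LT) = sqrt(19.2847) = 4.3914
SS = 2.33 * 30.7494 * 4.3914 = 314.6292

314.6292 units


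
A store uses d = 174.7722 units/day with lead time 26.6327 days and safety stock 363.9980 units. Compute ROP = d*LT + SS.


d*LT = 174.7722 * 26.6327 = 4654.6556
ROP = 4654.6556 + 363.9980 = 5018.6536

5018.6536 units


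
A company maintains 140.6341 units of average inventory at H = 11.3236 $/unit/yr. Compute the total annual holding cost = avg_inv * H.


Cost = 140.6341 * 11.3236 = 1592.4843

1592.4843 $/yr


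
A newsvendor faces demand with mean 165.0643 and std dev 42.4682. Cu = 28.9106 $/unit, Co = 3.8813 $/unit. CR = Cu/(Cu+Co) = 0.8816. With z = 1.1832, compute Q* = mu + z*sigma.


CR = Cu/(Cu+Co) = 28.9106/(28.9106+3.8813) = 0.8816
z = 1.1832
Q* = 165.0643 + 1.1832 * 42.4682 = 215.3127

215.3127 units


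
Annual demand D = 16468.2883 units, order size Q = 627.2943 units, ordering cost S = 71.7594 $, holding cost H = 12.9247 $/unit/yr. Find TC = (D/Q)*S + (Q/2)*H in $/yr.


Ordering cost = D*S/Q = 1883.8916
Holding cost = Q*H/2 = 4053.7953
TC = 1883.8916 + 4053.7953 = 5937.6870

5937.6870 $/yr


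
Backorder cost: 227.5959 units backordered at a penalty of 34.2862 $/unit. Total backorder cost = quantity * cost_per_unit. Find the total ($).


Total = 227.5959 * 34.2862 = 7803.3985

7803.3985 $


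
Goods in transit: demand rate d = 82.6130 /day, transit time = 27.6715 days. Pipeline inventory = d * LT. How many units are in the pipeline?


Pipeline = 82.6130 * 27.6715 = 2286.0256

2286.0256 units


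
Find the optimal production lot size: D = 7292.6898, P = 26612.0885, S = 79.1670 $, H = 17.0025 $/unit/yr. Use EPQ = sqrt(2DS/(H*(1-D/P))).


1 - D/P = 1 - 0.2740 = 0.7260
H*(1-D/P) = 12.3432
2DS = 1154680.7468
EPQ = sqrt(93547.9974) = 305.8562

305.8562 units


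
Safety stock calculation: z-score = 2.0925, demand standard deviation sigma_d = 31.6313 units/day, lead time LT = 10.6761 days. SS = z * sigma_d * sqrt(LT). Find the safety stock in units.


sqrt(LT) = sqrt(10.6761) = 3.2674
SS = 2.0925 * 31.6313 * 3.2674 = 216.2663

216.2663 units


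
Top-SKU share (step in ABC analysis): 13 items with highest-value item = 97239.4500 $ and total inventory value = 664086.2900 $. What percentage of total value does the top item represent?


Top item = 97239.4500
Total = 664086.2900
Percentage = 97239.4500 / 664086.2900 * 100 = 14.6426

14.6426%


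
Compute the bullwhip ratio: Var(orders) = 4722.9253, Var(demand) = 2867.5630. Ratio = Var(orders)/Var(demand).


BW = 4722.9253 / 2867.5630 = 1.6470

1.6470


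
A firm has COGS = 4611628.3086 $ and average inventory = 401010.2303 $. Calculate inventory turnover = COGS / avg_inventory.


Turnover = 4611628.3086 / 401010.2303 = 11.5000

11.5000


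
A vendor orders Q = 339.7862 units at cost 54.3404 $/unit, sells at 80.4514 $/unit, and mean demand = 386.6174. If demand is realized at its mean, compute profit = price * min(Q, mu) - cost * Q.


Sales at mu = min(339.7862, 386.6174) = 339.7862
Revenue = 80.4514 * 339.7862 = 27336.2755
Total cost = 54.3404 * 339.7862 = 18464.1180
Profit = 27336.2755 - 18464.1180 = 8872.1575

8872.1575 $


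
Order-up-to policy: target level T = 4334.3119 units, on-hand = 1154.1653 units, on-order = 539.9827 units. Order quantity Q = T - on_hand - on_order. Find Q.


Inventory position = OH + OO = 1154.1653 + 539.9827 = 1694.1480
Q = 4334.3119 - 1694.1480 = 2640.1639

2640.1639 units


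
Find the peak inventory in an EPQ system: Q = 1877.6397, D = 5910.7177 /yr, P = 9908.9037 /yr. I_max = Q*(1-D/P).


D/P = 0.5965
1 - D/P = 0.4035
I_max = 1877.6397 * 0.4035 = 757.6169

757.6169 units


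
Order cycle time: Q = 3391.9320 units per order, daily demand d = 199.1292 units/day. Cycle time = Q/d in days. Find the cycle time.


Cycle = 3391.9320 / 199.1292 = 17.0338

17.0338 days


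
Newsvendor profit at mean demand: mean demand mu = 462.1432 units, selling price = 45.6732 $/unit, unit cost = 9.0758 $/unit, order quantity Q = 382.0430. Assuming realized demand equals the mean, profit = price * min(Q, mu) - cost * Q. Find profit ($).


Sales at mu = min(382.0430, 462.1432) = 382.0430
Revenue = 45.6732 * 382.0430 = 17449.1263
Total cost = 9.0758 * 382.0430 = 3467.3459
Profit = 17449.1263 - 3467.3459 = 13981.7805

13981.7805 $


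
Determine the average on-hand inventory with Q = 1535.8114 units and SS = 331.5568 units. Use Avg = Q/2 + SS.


Q/2 = 767.9057
Avg = 767.9057 + 331.5568 = 1099.4625

1099.4625 units


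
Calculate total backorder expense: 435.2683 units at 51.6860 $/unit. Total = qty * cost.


Total = 435.2683 * 51.6860 = 22497.2774

22497.2774 $


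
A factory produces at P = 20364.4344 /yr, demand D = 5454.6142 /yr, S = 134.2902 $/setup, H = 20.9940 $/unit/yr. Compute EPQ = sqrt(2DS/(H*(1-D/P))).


1 - D/P = 1 - 0.2679 = 0.7321
H*(1-D/P) = 15.3708
2DS = 1465002.4637
EPQ = sqrt(95311.0181) = 308.7248

308.7248 units


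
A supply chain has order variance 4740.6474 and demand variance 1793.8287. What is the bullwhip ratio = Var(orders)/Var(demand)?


BW = 4740.6474 / 1793.8287 = 2.6428

2.6428


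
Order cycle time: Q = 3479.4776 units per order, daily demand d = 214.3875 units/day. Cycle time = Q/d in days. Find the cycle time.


Cycle = 3479.4776 / 214.3875 = 16.2299

16.2299 days


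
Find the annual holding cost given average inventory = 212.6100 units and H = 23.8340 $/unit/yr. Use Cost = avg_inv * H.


Cost = 212.6100 * 23.8340 = 5067.3467

5067.3467 $/yr


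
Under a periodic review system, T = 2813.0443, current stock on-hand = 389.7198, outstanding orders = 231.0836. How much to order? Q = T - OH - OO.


Inventory position = OH + OO = 389.7198 + 231.0836 = 620.8034
Q = 2813.0443 - 620.8034 = 2192.2409

2192.2409 units


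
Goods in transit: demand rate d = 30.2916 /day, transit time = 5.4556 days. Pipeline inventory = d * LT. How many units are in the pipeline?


Pipeline = 30.2916 * 5.4556 = 165.2589

165.2589 units


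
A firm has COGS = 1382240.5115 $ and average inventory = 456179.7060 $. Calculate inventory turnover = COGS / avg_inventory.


Turnover = 1382240.5115 / 456179.7060 = 3.0300

3.0300


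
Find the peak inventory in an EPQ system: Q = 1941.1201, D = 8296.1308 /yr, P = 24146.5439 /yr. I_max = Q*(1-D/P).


D/P = 0.3436
1 - D/P = 0.6564
I_max = 1941.1201 * 0.6564 = 1274.2012

1274.2012 units


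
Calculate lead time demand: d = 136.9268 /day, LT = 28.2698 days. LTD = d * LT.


LTD = 136.9268 * 28.2698 = 3870.8933

3870.8933 units


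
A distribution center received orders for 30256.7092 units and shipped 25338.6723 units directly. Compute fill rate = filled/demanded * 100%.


FR = 25338.6723 / 30256.7092 * 100 = 83.7456

83.7456%


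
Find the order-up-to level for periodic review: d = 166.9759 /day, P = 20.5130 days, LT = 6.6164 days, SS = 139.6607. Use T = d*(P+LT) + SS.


P + LT = 27.1294
d*(P+LT) = 166.9759 * 27.1294 = 4529.9560
T = 4529.9560 + 139.6607 = 4669.6167

4669.6167 units


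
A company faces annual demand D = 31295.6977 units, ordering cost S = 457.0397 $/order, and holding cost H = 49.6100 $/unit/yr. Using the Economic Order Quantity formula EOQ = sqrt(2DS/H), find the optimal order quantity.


2*D*S = 2 * 31295.6977 * 457.0397 = 28606752.5762
2*D*S/H = 576632.7873
EOQ = sqrt(576632.7873) = 759.3634

759.3634 units


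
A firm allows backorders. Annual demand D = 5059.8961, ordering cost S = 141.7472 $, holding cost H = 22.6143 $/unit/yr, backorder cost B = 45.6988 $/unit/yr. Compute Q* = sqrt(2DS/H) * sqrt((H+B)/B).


sqrt(2DS/H) = 251.8555
sqrt((H+B)/B) = 1.2226
Q* = 251.8555 * 1.2226 = 307.9293

307.9293 units


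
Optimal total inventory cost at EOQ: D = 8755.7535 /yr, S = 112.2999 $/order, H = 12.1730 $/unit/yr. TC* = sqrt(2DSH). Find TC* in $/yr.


2*D*S*H = 23938697.3233
TC* = sqrt(23938697.3233) = 4892.7188

4892.7188 $/yr


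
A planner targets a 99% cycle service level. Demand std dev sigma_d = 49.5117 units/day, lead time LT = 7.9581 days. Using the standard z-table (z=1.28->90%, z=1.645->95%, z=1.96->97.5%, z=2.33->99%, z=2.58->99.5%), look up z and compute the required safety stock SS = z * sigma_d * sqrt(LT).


From the table, SL = 99% corresponds to z = 2.33
sqrt(LT) = sqrt(7.9581) = 2.8210
SS = 2.33 * 49.5117 * 2.8210 = 325.4381

325.4381 units


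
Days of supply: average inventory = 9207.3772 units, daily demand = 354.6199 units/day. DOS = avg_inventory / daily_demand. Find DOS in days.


DOS = 9207.3772 / 354.6199 = 25.9641

25.9641 days


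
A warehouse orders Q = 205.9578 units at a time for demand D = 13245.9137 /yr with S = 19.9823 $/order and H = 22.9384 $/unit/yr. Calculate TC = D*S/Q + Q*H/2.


Ordering cost = D*S/Q = 1285.1362
Holding cost = Q*H/2 = 2362.1712
TC = 1285.1362 + 2362.1712 = 3647.3074

3647.3074 $/yr


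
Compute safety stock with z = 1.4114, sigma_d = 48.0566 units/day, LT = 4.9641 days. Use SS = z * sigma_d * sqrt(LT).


sqrt(LT) = sqrt(4.9641) = 2.2280
SS = 1.4114 * 48.0566 * 2.2280 = 151.1205

151.1205 units


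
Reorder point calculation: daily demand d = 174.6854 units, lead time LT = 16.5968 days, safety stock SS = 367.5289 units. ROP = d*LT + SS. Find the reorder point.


d*LT = 174.6854 * 16.5968 = 2899.2186
ROP = 2899.2186 + 367.5289 = 3266.7475

3266.7475 units


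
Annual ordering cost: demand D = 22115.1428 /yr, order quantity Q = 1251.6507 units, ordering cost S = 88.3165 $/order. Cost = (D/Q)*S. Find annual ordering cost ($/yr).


Number of orders = D/Q = 17.6688
Cost = 17.6688 * 88.3165 = 1560.4449

1560.4449 $/yr


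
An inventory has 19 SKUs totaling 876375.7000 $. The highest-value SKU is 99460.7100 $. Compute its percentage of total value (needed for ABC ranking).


Top item = 99460.7100
Total = 876375.7000
Percentage = 99460.7100 / 876375.7000 * 100 = 11.3491

11.3491%


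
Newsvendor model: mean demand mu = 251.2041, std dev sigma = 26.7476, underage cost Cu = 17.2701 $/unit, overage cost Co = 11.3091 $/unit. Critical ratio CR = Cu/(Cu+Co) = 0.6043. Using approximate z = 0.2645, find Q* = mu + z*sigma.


CR = Cu/(Cu+Co) = 17.2701/(17.2701+11.3091) = 0.6043
z = 0.2645
Q* = 251.2041 + 0.2645 * 26.7476 = 258.2788

258.2788 units


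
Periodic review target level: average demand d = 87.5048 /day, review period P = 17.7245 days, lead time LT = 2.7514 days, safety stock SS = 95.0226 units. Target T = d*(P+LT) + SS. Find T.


P + LT = 20.4759
d*(P+LT) = 87.5048 * 20.4759 = 1791.7395
T = 1791.7395 + 95.0226 = 1886.7621

1886.7621 units


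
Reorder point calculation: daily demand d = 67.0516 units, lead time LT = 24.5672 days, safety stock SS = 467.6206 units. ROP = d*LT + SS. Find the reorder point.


d*LT = 67.0516 * 24.5672 = 1647.2701
ROP = 1647.2701 + 467.6206 = 2114.8907

2114.8907 units


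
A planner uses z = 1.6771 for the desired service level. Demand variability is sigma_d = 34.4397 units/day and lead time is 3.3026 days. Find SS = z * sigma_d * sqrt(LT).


sqrt(LT) = sqrt(3.3026) = 1.8173
SS = 1.6771 * 34.4397 * 1.8173 = 104.9654

104.9654 units


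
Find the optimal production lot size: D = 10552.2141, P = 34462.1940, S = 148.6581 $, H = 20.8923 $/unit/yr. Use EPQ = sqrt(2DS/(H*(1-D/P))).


1 - D/P = 1 - 0.3062 = 0.6938
H*(1-D/P) = 14.4951
2DS = 3137344.1978
EPQ = sqrt(216441.0471) = 465.2323

465.2323 units


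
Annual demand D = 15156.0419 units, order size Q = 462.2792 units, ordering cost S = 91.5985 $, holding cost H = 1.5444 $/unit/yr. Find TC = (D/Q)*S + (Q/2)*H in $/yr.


Ordering cost = D*S/Q = 3003.1001
Holding cost = Q*H/2 = 356.9720
TC = 3003.1001 + 356.9720 = 3360.0721

3360.0721 $/yr


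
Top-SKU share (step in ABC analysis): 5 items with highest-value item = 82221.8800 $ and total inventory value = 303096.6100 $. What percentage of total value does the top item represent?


Top item = 82221.8800
Total = 303096.6100
Percentage = 82221.8800 / 303096.6100 * 100 = 27.1273

27.1273%


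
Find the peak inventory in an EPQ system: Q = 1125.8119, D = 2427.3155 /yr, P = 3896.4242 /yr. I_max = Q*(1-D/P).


D/P = 0.6230
1 - D/P = 0.3770
I_max = 1125.8119 * 0.3770 = 424.4764

424.4764 units


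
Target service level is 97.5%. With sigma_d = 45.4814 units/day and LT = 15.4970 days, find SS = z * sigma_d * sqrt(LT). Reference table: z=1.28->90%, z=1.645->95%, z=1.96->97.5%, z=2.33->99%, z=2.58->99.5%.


From the table, SL = 97.5% corresponds to z = 1.96
sqrt(LT) = sqrt(15.4970) = 3.9366
SS = 1.96 * 45.4814 * 3.9366 = 350.9245

350.9245 units


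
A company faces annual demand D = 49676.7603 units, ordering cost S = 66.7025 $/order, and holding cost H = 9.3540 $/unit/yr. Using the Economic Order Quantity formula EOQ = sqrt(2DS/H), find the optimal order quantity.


2*D*S = 2 * 49676.7603 * 66.7025 = 6627128.2078
2*D*S/H = 708480.6722
EOQ = sqrt(708480.6722) = 841.7129

841.7129 units


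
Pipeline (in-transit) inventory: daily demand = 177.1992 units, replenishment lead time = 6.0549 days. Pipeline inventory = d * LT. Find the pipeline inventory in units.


Pipeline = 177.1992 * 6.0549 = 1072.9234

1072.9234 units


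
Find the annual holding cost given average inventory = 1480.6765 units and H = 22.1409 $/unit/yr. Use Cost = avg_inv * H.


Cost = 1480.6765 * 22.1409 = 32783.5103

32783.5103 $/yr


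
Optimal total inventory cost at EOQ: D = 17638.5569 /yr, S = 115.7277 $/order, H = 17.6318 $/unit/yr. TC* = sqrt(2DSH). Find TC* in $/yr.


2*D*S*H = 71982515.4197
TC* = sqrt(71982515.4197) = 8484.2510

8484.2510 $/yr


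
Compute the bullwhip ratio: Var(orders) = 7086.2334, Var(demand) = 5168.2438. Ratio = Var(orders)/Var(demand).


BW = 7086.2334 / 5168.2438 = 1.3711

1.3711


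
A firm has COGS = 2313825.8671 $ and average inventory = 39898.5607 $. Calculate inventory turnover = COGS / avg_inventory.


Turnover = 2313825.8671 / 39898.5607 = 57.9927

57.9927


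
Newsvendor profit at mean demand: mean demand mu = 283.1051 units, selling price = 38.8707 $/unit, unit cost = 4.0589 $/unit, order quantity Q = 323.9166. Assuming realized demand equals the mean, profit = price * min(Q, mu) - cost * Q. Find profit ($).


Sales at mu = min(323.9166, 283.1051) = 283.1051
Revenue = 38.8707 * 283.1051 = 11004.4934
Total cost = 4.0589 * 323.9166 = 1314.7451
Profit = 11004.4934 - 1314.7451 = 9689.7483

9689.7483 $


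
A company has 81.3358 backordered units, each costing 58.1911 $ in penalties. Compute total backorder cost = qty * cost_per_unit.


Total = 81.3358 * 58.1911 = 4733.0197

4733.0197 $


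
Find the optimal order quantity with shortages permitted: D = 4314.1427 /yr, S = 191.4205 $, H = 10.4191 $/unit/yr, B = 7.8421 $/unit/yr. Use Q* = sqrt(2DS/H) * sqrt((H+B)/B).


sqrt(2DS/H) = 398.1451
sqrt((H+B)/B) = 1.5260
Q* = 398.1451 * 1.5260 = 607.5609

607.5609 units


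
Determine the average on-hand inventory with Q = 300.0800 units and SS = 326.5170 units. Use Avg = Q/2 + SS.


Q/2 = 150.0400
Avg = 150.0400 + 326.5170 = 476.5570

476.5570 units


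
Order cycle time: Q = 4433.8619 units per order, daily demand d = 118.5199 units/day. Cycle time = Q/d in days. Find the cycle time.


Cycle = 4433.8619 / 118.5199 = 37.4103

37.4103 days


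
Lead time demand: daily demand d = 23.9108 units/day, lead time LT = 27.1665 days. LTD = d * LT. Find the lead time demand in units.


LTD = 23.9108 * 27.1665 = 649.5727

649.5727 units


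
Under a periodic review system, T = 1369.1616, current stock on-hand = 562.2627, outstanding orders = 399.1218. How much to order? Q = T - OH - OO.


Inventory position = OH + OO = 562.2627 + 399.1218 = 961.3845
Q = 1369.1616 - 961.3845 = 407.7771

407.7771 units


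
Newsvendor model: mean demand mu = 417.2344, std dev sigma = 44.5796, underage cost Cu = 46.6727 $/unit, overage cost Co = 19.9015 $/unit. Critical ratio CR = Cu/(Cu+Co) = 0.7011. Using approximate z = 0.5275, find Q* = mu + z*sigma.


CR = Cu/(Cu+Co) = 46.6727/(46.6727+19.9015) = 0.7011
z = 0.5275
Q* = 417.2344 + 0.5275 * 44.5796 = 440.7501

440.7501 units


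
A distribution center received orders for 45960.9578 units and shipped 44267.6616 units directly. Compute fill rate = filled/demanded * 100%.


FR = 44267.6616 / 45960.9578 * 100 = 96.3158

96.3158%


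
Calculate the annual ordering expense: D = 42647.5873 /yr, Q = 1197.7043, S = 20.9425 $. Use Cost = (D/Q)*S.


Number of orders = D/Q = 35.6078
Cost = 35.6078 * 20.9425 = 745.7159

745.7159 $/yr


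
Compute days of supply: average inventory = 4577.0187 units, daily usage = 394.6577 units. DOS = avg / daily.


DOS = 4577.0187 / 394.6577 = 11.5974

11.5974 days


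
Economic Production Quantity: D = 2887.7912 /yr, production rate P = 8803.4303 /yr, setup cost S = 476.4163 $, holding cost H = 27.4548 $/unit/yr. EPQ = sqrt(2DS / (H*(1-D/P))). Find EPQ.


1 - D/P = 1 - 0.3280 = 0.6720
H*(1-D/P) = 18.4488
2DS = 2751581.5974
EPQ = sqrt(149146.9481) = 386.1955

386.1955 units


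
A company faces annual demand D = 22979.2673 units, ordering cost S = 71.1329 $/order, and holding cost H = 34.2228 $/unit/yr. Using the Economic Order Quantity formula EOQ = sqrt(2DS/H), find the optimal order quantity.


2*D*S = 2 * 22979.2673 * 71.1329 = 3269163.8458
2*D*S/H = 95525.9022
EOQ = sqrt(95525.9022) = 309.0726

309.0726 units


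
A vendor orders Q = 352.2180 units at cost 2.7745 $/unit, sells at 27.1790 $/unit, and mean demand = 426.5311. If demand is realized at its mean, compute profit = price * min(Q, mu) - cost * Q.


Sales at mu = min(352.2180, 426.5311) = 352.2180
Revenue = 27.1790 * 352.2180 = 9572.9330
Total cost = 2.7745 * 352.2180 = 977.2288
Profit = 9572.9330 - 977.2288 = 8595.7042

8595.7042 $


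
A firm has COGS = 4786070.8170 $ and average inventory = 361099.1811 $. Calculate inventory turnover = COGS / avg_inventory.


Turnover = 4786070.8170 / 361099.1811 = 13.2542

13.2542


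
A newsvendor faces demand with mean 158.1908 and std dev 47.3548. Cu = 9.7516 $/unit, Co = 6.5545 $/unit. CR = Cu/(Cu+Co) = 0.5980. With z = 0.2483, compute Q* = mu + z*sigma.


CR = Cu/(Cu+Co) = 9.7516/(9.7516+6.5545) = 0.5980
z = 0.2483
Q* = 158.1908 + 0.2483 * 47.3548 = 169.9490

169.9490 units


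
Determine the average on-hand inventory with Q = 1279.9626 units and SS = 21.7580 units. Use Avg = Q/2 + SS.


Q/2 = 639.9813
Avg = 639.9813 + 21.7580 = 661.7393

661.7393 units


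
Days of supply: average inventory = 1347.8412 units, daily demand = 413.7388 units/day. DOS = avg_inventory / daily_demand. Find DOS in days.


DOS = 1347.8412 / 413.7388 = 3.2577

3.2577 days


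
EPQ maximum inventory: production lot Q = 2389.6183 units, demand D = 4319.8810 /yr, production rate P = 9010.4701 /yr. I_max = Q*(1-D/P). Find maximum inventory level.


D/P = 0.4794
1 - D/P = 0.5206
I_max = 2389.6183 * 0.5206 = 1243.9659

1243.9659 units


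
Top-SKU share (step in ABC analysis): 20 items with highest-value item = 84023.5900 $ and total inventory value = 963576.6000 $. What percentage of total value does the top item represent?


Top item = 84023.5900
Total = 963576.6000
Percentage = 84023.5900 / 963576.6000 * 100 = 8.7200

8.7200%


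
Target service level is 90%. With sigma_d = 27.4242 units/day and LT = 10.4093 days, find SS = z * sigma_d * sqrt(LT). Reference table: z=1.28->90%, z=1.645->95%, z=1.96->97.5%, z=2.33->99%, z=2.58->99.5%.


From the table, SL = 90% corresponds to z = 1.28
sqrt(LT) = sqrt(10.4093) = 3.2263
SS = 1.28 * 27.4242 * 3.2263 = 113.2543

113.2543 units


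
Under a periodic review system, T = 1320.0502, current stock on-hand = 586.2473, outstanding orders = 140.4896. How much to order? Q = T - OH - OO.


Inventory position = OH + OO = 586.2473 + 140.4896 = 726.7369
Q = 1320.0502 - 726.7369 = 593.3133

593.3133 units


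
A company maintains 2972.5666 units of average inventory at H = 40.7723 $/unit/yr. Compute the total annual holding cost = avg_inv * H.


Cost = 2972.5666 * 40.7723 = 121198.3772

121198.3772 $/yr


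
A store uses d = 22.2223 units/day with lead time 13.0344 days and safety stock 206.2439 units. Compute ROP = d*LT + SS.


d*LT = 22.2223 * 13.0344 = 289.6543
ROP = 289.6543 + 206.2439 = 495.8982

495.8982 units


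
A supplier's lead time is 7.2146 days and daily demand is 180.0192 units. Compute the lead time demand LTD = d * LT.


LTD = 180.0192 * 7.2146 = 1298.7665

1298.7665 units


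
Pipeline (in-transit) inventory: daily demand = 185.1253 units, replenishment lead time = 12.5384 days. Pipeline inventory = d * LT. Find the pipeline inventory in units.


Pipeline = 185.1253 * 12.5384 = 2321.1751

2321.1751 units


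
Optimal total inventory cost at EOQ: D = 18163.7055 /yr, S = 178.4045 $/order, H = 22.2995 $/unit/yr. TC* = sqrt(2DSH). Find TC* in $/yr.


2*D*S*H = 144522470.6984
TC* = sqrt(144522470.6984) = 12021.7499

12021.7499 $/yr


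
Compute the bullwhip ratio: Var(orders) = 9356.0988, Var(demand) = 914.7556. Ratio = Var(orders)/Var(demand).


BW = 9356.0988 / 914.7556 = 10.2280

10.2280


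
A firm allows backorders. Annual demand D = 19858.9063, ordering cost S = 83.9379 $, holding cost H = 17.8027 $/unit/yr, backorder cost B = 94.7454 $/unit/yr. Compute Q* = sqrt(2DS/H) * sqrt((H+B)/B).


sqrt(2DS/H) = 432.7417
sqrt((H+B)/B) = 1.0899
Q* = 432.7417 * 1.0899 = 471.6489

471.6489 units


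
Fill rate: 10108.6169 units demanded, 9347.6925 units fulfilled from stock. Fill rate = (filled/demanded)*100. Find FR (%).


FR = 9347.6925 / 10108.6169 * 100 = 92.4725

92.4725%


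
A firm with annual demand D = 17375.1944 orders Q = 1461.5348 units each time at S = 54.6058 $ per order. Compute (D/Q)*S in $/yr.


Number of orders = D/Q = 11.8883
Cost = 11.8883 * 54.6058 = 649.1713

649.1713 $/yr


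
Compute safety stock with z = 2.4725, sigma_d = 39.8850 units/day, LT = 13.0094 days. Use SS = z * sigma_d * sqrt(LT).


sqrt(LT) = sqrt(13.0094) = 3.6069
SS = 2.4725 * 39.8850 * 3.6069 = 355.6924

355.6924 units


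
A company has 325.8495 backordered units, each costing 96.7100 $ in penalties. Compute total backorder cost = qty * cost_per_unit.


Total = 325.8495 * 96.7100 = 31512.9051

31512.9051 $


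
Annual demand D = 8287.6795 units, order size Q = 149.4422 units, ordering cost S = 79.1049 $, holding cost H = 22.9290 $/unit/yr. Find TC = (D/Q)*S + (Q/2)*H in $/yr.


Ordering cost = D*S/Q = 4386.9540
Holding cost = Q*H/2 = 1713.2801
TC = 4386.9540 + 1713.2801 = 6100.2341

6100.2341 $/yr


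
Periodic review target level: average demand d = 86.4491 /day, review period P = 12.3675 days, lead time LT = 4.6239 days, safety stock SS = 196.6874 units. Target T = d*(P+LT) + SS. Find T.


P + LT = 16.9914
d*(P+LT) = 86.4491 * 16.9914 = 1468.8912
T = 1468.8912 + 196.6874 = 1665.5786

1665.5786 units


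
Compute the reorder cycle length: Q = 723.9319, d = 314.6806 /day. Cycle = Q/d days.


Cycle = 723.9319 / 314.6806 = 2.3005

2.3005 days


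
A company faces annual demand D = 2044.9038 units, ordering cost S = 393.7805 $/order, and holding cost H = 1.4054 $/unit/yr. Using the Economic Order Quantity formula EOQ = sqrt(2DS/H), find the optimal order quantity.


2*D*S = 2 * 2044.9038 * 393.7805 = 1610486.4816
2*D*S/H = 1145927.4809
EOQ = sqrt(1145927.4809) = 1070.4800

1070.4800 units


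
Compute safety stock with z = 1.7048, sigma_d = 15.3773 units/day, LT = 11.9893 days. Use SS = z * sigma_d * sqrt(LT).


sqrt(LT) = sqrt(11.9893) = 3.4626
SS = 1.7048 * 15.3773 * 3.4626 = 90.7717

90.7717 units


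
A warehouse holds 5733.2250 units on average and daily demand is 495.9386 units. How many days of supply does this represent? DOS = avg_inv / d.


DOS = 5733.2250 / 495.9386 = 11.5604

11.5604 days


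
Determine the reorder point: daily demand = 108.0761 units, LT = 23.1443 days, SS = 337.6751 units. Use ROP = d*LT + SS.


d*LT = 108.0761 * 23.1443 = 2501.3457
ROP = 2501.3457 + 337.6751 = 2839.0208

2839.0208 units


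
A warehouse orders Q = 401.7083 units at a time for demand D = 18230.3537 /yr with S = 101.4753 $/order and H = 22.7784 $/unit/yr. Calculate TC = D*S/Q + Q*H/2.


Ordering cost = D*S/Q = 4605.1590
Holding cost = Q*H/2 = 4575.1362
TC = 4605.1590 + 4575.1362 = 9180.2952

9180.2952 $/yr


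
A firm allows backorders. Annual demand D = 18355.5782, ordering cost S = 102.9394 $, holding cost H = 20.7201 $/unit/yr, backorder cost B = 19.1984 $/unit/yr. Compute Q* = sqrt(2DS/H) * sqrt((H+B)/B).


sqrt(2DS/H) = 427.0649
sqrt((H+B)/B) = 1.4420
Q* = 427.0649 * 1.4420 = 615.8125

615.8125 units


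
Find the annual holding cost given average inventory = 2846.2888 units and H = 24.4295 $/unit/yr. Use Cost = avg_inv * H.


Cost = 2846.2888 * 24.4295 = 69533.4122

69533.4122 $/yr


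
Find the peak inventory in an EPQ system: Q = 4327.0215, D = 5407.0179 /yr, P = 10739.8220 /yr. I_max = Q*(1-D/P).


D/P = 0.5035
1 - D/P = 0.4965
I_max = 4327.0215 * 0.4965 = 2148.5606

2148.5606 units


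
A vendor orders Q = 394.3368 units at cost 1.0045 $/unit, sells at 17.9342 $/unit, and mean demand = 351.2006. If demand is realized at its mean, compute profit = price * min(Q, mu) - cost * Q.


Sales at mu = min(394.3368, 351.2006) = 351.2006
Revenue = 17.9342 * 351.2006 = 6298.5018
Total cost = 1.0045 * 394.3368 = 396.1113
Profit = 6298.5018 - 396.1113 = 5902.3905

5902.3905 $


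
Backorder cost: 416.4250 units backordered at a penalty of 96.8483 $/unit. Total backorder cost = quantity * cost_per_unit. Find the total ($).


Total = 416.4250 * 96.8483 = 40330.0533

40330.0533 $


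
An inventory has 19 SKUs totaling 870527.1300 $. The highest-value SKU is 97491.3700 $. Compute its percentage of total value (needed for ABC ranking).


Top item = 97491.3700
Total = 870527.1300
Percentage = 97491.3700 / 870527.1300 * 100 = 11.1991

11.1991%


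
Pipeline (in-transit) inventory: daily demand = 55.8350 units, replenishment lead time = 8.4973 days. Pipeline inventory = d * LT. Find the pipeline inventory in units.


Pipeline = 55.8350 * 8.4973 = 474.4467

474.4467 units


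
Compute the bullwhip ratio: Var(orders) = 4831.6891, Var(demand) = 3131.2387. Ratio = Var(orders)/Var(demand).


BW = 4831.6891 / 3131.2387 = 1.5431

1.5431


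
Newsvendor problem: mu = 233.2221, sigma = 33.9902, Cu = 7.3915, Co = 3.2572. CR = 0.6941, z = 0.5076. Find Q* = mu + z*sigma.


CR = Cu/(Cu+Co) = 7.3915/(7.3915+3.2572) = 0.6941
z = 0.5076
Q* = 233.2221 + 0.5076 * 33.9902 = 250.4755

250.4755 units


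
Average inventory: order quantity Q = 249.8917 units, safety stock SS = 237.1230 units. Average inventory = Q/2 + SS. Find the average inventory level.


Q/2 = 124.9458
Avg = 124.9458 + 237.1230 = 362.0688

362.0688 units


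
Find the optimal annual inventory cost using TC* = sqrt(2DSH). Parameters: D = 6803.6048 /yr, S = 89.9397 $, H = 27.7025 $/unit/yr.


2*D*S*H = 33903104.8454
TC* = sqrt(33903104.8454) = 5822.6373

5822.6373 $/yr


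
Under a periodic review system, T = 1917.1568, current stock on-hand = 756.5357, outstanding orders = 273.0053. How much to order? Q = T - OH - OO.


Inventory position = OH + OO = 756.5357 + 273.0053 = 1029.5410
Q = 1917.1568 - 1029.5410 = 887.6158

887.6158 units


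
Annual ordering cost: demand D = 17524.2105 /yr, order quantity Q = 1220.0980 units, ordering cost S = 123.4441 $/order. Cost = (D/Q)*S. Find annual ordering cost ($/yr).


Number of orders = D/Q = 14.3630
Cost = 14.3630 * 123.4441 = 1773.0218

1773.0218 $/yr


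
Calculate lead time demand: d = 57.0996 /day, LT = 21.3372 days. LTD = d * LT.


LTD = 57.0996 * 21.3372 = 1218.3456

1218.3456 units


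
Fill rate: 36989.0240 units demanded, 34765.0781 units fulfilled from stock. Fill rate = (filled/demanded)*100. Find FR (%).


FR = 34765.0781 / 36989.0240 * 100 = 93.9876

93.9876%


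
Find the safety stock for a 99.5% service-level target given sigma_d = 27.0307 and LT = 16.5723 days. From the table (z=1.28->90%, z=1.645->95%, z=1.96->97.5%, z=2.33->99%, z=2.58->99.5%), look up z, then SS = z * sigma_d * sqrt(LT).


From the table, SL = 99.5% corresponds to z = 2.58
sqrt(LT) = sqrt(16.5723) = 4.0709
SS = 2.58 * 27.0307 * 4.0709 = 283.9020

283.9020 units


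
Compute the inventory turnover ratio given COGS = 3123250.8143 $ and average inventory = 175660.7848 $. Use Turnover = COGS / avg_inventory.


Turnover = 3123250.8143 / 175660.7848 = 17.7800

17.7800


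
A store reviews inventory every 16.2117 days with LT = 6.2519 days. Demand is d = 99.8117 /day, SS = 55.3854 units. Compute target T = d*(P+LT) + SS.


P + LT = 22.4636
d*(P+LT) = 99.8117 * 22.4636 = 2242.1301
T = 2242.1301 + 55.3854 = 2297.5155

2297.5155 units


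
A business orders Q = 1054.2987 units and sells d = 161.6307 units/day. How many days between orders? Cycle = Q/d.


Cycle = 1054.2987 / 161.6307 = 6.5229

6.5229 days


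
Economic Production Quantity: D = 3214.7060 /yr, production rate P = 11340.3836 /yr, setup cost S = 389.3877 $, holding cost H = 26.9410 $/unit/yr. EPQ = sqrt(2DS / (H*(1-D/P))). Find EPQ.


1 - D/P = 1 - 0.2835 = 0.7165
H*(1-D/P) = 19.3039
2DS = 2503533.9510
EPQ = sqrt(129690.4305) = 360.1256

360.1256 units


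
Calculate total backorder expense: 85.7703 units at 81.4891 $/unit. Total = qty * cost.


Total = 85.7703 * 81.4891 = 6989.3446

6989.3446 $


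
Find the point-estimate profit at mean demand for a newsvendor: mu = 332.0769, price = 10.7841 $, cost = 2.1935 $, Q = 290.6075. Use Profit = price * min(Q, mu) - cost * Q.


Sales at mu = min(290.6075, 332.0769) = 290.6075
Revenue = 10.7841 * 290.6075 = 3133.9403
Total cost = 2.1935 * 290.6075 = 637.4476
Profit = 3133.9403 - 637.4476 = 2496.4928

2496.4928 $


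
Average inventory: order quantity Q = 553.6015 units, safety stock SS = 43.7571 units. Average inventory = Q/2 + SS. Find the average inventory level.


Q/2 = 276.8007
Avg = 276.8007 + 43.7571 = 320.5578

320.5578 units


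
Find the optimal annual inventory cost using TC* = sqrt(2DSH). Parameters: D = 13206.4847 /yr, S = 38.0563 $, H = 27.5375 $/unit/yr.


2*D*S*H = 27680141.1487
TC* = sqrt(27680141.1487) = 5261.1920

5261.1920 $/yr


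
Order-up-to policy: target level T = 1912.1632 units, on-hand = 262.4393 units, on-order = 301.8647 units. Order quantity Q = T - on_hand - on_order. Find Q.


Inventory position = OH + OO = 262.4393 + 301.8647 = 564.3040
Q = 1912.1632 - 564.3040 = 1347.8592

1347.8592 units


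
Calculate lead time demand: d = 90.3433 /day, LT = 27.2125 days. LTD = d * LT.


LTD = 90.3433 * 27.2125 = 2458.4671

2458.4671 units


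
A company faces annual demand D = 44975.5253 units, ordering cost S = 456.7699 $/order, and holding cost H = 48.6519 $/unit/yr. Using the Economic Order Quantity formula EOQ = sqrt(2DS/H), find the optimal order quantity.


2*D*S = 2 * 44975.5253 * 456.7699 = 41086932.3875
2*D*S/H = 844508.2800
EOQ = sqrt(844508.2800) = 918.9713

918.9713 units


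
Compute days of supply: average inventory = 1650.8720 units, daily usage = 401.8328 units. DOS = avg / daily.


DOS = 1650.8720 / 401.8328 = 4.1084

4.1084 days


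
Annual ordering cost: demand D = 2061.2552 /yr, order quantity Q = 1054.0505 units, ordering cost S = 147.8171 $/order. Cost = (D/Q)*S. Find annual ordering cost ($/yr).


Number of orders = D/Q = 1.9556
Cost = 1.9556 * 147.8171 = 289.0647

289.0647 $/yr


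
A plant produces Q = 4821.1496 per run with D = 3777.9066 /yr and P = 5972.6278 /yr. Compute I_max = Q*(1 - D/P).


D/P = 0.6325
1 - D/P = 0.3675
I_max = 4821.1496 * 0.3675 = 1771.5953

1771.5953 units


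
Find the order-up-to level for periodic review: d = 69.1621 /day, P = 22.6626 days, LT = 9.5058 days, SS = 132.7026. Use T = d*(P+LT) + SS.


P + LT = 32.1684
d*(P+LT) = 69.1621 * 32.1684 = 2224.8341
T = 2224.8341 + 132.7026 = 2357.5367

2357.5367 units


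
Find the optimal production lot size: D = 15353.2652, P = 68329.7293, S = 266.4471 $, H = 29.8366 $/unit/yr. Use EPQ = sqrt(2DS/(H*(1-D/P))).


1 - D/P = 1 - 0.2247 = 0.7753
H*(1-D/P) = 23.1325
2DS = 8181665.9761
EPQ = sqrt(353687.0390) = 594.7159

594.7159 units


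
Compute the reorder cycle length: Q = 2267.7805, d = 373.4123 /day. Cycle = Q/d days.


Cycle = 2267.7805 / 373.4123 = 6.0731

6.0731 days


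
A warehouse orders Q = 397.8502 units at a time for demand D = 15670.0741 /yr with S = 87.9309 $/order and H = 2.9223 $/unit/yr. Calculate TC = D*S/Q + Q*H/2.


Ordering cost = D*S/Q = 3463.3229
Holding cost = Q*H/2 = 581.3188
TC = 3463.3229 + 581.3188 = 4044.6417

4044.6417 $/yr


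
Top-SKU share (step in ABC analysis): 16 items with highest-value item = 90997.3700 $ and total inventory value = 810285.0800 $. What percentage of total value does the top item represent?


Top item = 90997.3700
Total = 810285.0800
Percentage = 90997.3700 / 810285.0800 * 100 = 11.2303

11.2303%


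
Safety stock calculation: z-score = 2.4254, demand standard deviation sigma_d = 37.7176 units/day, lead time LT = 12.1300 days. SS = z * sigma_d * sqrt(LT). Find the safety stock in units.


sqrt(LT) = sqrt(12.1300) = 3.4828
SS = 2.4254 * 37.7176 * 3.4828 = 318.6088

318.6088 units


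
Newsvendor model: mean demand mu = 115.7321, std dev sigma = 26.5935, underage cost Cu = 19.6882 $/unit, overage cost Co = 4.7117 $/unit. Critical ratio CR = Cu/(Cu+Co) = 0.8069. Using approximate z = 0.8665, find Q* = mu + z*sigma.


CR = Cu/(Cu+Co) = 19.6882/(19.6882+4.7117) = 0.8069
z = 0.8665
Q* = 115.7321 + 0.8665 * 26.5935 = 138.7754

138.7754 units


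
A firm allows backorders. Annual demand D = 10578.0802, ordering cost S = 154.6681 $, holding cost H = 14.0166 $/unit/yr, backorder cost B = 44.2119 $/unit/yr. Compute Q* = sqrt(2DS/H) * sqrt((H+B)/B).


sqrt(2DS/H) = 483.1672
sqrt((H+B)/B) = 1.1476
Q* = 483.1672 * 1.1476 = 554.4925

554.4925 units


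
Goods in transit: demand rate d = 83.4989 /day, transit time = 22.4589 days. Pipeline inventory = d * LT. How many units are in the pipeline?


Pipeline = 83.4989 * 22.4589 = 1875.2934

1875.2934 units


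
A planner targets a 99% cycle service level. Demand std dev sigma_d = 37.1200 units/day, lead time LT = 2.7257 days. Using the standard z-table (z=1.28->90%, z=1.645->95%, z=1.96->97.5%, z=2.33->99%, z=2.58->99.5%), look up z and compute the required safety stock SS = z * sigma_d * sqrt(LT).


From the table, SL = 99% corresponds to z = 2.33
sqrt(LT) = sqrt(2.7257) = 1.6510
SS = 2.33 * 37.1200 * 1.6510 = 142.7917

142.7917 units


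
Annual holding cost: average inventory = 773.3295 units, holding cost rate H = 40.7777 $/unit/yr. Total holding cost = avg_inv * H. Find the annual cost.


Cost = 773.3295 * 40.7777 = 31534.5984

31534.5984 $/yr


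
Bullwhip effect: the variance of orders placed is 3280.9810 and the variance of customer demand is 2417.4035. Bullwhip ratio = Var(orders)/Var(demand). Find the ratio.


BW = 3280.9810 / 2417.4035 = 1.3572

1.3572
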